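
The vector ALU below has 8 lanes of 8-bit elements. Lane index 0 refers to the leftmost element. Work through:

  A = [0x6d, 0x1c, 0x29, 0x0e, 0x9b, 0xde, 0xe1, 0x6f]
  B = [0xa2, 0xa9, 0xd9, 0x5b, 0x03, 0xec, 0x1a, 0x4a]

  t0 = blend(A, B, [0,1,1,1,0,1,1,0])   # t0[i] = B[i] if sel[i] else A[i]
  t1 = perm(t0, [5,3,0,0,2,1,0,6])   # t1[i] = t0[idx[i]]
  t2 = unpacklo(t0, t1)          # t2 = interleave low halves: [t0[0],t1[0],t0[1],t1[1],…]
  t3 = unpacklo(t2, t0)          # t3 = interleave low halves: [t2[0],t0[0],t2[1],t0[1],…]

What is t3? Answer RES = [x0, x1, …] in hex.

RES = [ 0x6d  0x6d  0xec  0xa9  0xa9  0xd9  0x5b  0x5b ]

→ t0 |6d|a9|d9|5b|9b|ec|1a|6f|
→ t1 |ec|5b|6d|6d|d9|a9|6d|1a|
→ t2 |6d|ec|a9|5b|d9|6d|5b|6d|
→ t3 |6d|6d|ec|a9|a9|d9|5b|5b|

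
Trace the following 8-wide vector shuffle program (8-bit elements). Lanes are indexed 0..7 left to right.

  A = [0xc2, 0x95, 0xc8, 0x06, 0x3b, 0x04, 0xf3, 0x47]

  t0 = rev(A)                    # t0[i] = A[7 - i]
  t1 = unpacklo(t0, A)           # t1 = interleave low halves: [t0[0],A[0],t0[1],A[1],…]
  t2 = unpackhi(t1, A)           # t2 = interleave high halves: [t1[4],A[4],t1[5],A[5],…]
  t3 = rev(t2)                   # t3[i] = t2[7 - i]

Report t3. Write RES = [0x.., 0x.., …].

  t0: 47 f3 04 3b 06 c8 95 c2
  t1: 47 c2 f3 95 04 c8 3b 06
  t2: 04 3b c8 04 3b f3 06 47
  t3: 47 06 f3 3b 04 c8 3b 04

RES = [ 0x47  0x06  0xf3  0x3b  0x04  0xc8  0x3b  0x04 ]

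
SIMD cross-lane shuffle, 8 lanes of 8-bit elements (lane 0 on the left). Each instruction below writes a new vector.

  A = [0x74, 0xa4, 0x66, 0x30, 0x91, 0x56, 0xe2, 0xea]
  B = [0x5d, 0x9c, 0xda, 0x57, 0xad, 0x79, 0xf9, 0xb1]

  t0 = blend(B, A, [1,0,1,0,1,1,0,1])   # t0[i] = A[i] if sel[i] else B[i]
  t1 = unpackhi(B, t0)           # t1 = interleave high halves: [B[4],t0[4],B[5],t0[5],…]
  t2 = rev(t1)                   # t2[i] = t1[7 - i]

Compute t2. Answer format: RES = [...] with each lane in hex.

t0 = [0x74, 0x9c, 0x66, 0x57, 0x91, 0x56, 0xf9, 0xea]
t1 = [0xad, 0x91, 0x79, 0x56, 0xf9, 0xf9, 0xb1, 0xea]
t2 = [0xea, 0xb1, 0xf9, 0xf9, 0x56, 0x79, 0x91, 0xad]

RES = [ 0xea  0xb1  0xf9  0xf9  0x56  0x79  0x91  0xad ]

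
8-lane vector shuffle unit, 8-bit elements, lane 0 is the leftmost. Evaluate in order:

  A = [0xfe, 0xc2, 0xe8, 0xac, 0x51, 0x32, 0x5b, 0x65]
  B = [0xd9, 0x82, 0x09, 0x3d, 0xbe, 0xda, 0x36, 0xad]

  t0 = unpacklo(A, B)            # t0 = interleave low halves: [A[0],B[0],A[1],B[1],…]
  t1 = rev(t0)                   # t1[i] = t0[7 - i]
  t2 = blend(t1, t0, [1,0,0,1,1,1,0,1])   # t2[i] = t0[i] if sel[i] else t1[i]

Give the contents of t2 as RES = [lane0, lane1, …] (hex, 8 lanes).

RES = [0xfe, 0xac, 0x09, 0x82, 0xe8, 0x09, 0xd9, 0x3d]

t0 = [0xfe, 0xd9, 0xc2, 0x82, 0xe8, 0x09, 0xac, 0x3d]
t1 = [0x3d, 0xac, 0x09, 0xe8, 0x82, 0xc2, 0xd9, 0xfe]
t2 = [0xfe, 0xac, 0x09, 0x82, 0xe8, 0x09, 0xd9, 0x3d]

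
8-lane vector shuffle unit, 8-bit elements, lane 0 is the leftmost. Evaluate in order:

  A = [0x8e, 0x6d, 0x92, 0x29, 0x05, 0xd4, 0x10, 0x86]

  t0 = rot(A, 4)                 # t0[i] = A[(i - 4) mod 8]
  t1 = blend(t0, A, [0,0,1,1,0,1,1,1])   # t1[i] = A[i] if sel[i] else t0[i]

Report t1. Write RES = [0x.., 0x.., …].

RES = [0x05, 0xd4, 0x92, 0x29, 0x8e, 0xd4, 0x10, 0x86]

t0 = [0x05, 0xd4, 0x10, 0x86, 0x8e, 0x6d, 0x92, 0x29]
t1 = [0x05, 0xd4, 0x92, 0x29, 0x8e, 0xd4, 0x10, 0x86]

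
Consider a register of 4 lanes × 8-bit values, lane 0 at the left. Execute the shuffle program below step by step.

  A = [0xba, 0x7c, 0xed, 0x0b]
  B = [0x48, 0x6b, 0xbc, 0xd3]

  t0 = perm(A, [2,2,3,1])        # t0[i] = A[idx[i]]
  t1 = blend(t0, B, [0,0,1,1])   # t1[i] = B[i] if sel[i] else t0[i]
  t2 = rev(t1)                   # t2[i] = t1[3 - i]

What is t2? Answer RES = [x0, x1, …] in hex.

→ t0 |ed|ed|0b|7c|
→ t1 |ed|ed|bc|d3|
→ t2 |d3|bc|ed|ed|

RES = [0xd3, 0xbc, 0xed, 0xed]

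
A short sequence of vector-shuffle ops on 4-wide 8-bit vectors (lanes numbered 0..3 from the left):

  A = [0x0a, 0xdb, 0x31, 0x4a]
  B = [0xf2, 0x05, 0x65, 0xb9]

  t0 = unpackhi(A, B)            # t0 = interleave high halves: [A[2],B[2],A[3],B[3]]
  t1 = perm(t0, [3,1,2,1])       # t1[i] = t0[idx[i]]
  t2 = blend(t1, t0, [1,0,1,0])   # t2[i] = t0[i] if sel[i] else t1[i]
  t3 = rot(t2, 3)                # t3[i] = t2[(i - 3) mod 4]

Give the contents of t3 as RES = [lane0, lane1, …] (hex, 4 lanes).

RES = [ 0x65  0x4a  0x65  0x31 ]

  t0: 31 65 4a b9
  t1: b9 65 4a 65
  t2: 31 65 4a 65
  t3: 65 4a 65 31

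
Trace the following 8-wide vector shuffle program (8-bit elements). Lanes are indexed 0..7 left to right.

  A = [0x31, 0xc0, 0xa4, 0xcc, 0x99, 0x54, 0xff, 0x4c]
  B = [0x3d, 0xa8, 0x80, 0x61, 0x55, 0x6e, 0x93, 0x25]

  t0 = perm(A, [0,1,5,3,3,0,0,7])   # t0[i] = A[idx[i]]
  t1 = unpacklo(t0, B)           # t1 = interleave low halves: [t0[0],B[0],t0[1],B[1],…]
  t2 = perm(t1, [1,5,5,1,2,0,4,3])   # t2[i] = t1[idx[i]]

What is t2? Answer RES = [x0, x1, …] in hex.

→ t0 |31|c0|54|cc|cc|31|31|4c|
→ t1 |31|3d|c0|a8|54|80|cc|61|
→ t2 |3d|80|80|3d|c0|31|54|a8|

RES = [0x3d, 0x80, 0x80, 0x3d, 0xc0, 0x31, 0x54, 0xa8]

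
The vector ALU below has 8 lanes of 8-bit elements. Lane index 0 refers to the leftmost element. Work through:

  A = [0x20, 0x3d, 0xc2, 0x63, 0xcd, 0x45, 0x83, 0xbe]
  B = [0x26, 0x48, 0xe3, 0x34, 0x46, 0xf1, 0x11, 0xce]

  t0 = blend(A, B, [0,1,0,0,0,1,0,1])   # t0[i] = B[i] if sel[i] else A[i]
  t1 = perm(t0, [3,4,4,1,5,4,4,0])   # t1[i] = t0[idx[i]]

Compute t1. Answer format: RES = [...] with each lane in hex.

  t0: 20 48 c2 63 cd f1 83 ce
  t1: 63 cd cd 48 f1 cd cd 20

RES = [0x63, 0xcd, 0xcd, 0x48, 0xf1, 0xcd, 0xcd, 0x20]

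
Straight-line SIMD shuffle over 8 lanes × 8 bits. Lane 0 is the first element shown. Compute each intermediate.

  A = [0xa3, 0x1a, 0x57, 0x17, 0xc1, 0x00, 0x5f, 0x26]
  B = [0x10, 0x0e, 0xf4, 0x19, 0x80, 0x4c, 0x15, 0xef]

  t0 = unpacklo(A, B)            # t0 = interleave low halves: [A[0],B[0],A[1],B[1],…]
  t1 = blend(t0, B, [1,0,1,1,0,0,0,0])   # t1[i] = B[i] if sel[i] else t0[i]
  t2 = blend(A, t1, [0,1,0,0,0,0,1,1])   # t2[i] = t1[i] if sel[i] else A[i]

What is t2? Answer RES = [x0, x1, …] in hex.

RES = [ 0xa3  0x10  0x57  0x17  0xc1  0x00  0x17  0x19 ]

  t0: a3 10 1a 0e 57 f4 17 19
  t1: 10 10 f4 19 57 f4 17 19
  t2: a3 10 57 17 c1 00 17 19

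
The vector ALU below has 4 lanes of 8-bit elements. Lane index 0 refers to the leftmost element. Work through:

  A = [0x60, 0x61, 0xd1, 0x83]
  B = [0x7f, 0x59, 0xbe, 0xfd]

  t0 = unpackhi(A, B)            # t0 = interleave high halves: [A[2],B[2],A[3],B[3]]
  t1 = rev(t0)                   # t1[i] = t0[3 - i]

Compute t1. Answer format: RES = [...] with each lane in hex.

RES = [0xfd, 0x83, 0xbe, 0xd1]

  t0: d1 be 83 fd
  t1: fd 83 be d1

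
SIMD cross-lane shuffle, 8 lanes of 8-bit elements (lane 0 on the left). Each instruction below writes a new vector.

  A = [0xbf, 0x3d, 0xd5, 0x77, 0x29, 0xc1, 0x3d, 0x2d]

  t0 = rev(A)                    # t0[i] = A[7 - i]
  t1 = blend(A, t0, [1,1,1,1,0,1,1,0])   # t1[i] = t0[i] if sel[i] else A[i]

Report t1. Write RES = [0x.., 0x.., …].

RES = [ 0x2d  0x3d  0xc1  0x29  0x29  0xd5  0x3d  0x2d ]

→ t0 |2d|3d|c1|29|77|d5|3d|bf|
→ t1 |2d|3d|c1|29|29|d5|3d|2d|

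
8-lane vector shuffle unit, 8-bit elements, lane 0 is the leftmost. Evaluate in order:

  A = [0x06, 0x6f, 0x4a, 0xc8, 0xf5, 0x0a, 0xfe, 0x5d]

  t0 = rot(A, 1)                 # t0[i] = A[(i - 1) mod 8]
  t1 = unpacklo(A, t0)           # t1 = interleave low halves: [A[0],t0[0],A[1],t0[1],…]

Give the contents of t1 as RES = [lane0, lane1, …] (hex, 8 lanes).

RES = [ 0x06  0x5d  0x6f  0x06  0x4a  0x6f  0xc8  0x4a ]

t0 = [0x5d, 0x06, 0x6f, 0x4a, 0xc8, 0xf5, 0x0a, 0xfe]
t1 = [0x06, 0x5d, 0x6f, 0x06, 0x4a, 0x6f, 0xc8, 0x4a]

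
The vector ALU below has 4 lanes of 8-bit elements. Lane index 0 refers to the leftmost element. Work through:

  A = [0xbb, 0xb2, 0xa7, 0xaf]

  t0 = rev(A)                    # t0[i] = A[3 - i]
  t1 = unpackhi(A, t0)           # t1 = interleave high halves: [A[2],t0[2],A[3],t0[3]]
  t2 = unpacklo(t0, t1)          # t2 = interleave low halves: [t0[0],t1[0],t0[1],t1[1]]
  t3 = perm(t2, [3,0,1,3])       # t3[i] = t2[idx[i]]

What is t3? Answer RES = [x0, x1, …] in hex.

  t0: af a7 b2 bb
  t1: a7 b2 af bb
  t2: af a7 a7 b2
  t3: b2 af a7 b2

RES = [ 0xb2  0xaf  0xa7  0xb2 ]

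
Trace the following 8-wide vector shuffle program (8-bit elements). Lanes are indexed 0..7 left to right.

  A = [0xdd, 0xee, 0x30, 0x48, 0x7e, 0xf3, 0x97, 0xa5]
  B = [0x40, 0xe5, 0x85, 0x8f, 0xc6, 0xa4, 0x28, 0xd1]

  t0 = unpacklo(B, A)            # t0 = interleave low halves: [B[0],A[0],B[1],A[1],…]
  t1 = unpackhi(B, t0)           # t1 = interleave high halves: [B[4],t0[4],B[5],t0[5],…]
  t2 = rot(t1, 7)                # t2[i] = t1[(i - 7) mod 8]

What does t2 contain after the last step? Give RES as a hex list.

→ t0 |40|dd|e5|ee|85|30|8f|48|
→ t1 |c6|85|a4|30|28|8f|d1|48|
→ t2 |85|a4|30|28|8f|d1|48|c6|

RES = [ 0x85  0xa4  0x30  0x28  0x8f  0xd1  0x48  0xc6 ]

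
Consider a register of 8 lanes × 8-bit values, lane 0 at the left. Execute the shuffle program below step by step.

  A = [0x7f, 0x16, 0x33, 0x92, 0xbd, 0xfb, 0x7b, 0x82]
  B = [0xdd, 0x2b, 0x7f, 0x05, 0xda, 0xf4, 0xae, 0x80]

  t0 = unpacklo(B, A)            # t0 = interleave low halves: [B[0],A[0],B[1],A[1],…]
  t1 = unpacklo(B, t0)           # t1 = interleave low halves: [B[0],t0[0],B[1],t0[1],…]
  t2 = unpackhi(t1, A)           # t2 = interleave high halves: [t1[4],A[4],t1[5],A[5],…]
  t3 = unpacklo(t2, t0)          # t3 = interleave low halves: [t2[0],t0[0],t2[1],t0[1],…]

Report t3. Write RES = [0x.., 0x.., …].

RES = [ 0x7f  0xdd  0xbd  0x7f  0x2b  0x2b  0xfb  0x16 ]

  t0: dd 7f 2b 16 7f 33 05 92
  t1: dd dd 2b 7f 7f 2b 05 16
  t2: 7f bd 2b fb 05 7b 16 82
  t3: 7f dd bd 7f 2b 2b fb 16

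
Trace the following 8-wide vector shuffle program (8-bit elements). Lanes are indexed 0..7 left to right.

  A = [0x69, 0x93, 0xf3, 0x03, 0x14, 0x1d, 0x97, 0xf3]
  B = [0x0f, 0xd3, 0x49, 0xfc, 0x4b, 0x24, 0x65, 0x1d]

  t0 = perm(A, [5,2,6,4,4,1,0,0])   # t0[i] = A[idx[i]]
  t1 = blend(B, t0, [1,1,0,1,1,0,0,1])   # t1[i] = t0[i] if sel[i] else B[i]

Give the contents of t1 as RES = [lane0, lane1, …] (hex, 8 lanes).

t0 = [0x1d, 0xf3, 0x97, 0x14, 0x14, 0x93, 0x69, 0x69]
t1 = [0x1d, 0xf3, 0x49, 0x14, 0x14, 0x24, 0x65, 0x69]

RES = [0x1d, 0xf3, 0x49, 0x14, 0x14, 0x24, 0x65, 0x69]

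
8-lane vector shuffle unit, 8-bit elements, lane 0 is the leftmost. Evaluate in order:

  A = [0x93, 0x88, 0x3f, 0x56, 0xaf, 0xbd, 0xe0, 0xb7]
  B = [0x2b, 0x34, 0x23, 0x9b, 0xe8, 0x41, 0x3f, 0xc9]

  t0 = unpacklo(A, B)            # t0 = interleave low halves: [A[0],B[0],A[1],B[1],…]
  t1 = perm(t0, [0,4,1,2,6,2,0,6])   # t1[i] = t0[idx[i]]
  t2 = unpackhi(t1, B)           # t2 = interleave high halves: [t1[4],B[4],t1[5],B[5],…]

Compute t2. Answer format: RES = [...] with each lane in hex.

→ t0 |93|2b|88|34|3f|23|56|9b|
→ t1 |93|3f|2b|88|56|88|93|56|
→ t2 |56|e8|88|41|93|3f|56|c9|

RES = [0x56, 0xe8, 0x88, 0x41, 0x93, 0x3f, 0x56, 0xc9]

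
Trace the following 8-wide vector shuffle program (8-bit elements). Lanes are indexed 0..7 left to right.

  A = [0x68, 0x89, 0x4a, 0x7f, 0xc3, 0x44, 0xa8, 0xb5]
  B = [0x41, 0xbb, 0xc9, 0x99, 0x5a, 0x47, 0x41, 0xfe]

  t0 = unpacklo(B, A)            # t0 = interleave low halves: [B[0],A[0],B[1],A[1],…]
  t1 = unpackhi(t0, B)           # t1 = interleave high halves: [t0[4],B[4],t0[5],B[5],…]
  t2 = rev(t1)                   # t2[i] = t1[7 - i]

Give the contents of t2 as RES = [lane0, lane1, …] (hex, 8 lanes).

t0 = [0x41, 0x68, 0xbb, 0x89, 0xc9, 0x4a, 0x99, 0x7f]
t1 = [0xc9, 0x5a, 0x4a, 0x47, 0x99, 0x41, 0x7f, 0xfe]
t2 = [0xfe, 0x7f, 0x41, 0x99, 0x47, 0x4a, 0x5a, 0xc9]

RES = [ 0xfe  0x7f  0x41  0x99  0x47  0x4a  0x5a  0xc9 ]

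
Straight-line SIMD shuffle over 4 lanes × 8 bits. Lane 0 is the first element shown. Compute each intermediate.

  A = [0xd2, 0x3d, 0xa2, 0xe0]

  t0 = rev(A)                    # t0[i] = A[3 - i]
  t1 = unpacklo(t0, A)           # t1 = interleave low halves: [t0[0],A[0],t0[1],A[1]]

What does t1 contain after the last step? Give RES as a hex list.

RES = [0xe0, 0xd2, 0xa2, 0x3d]

t0 = [0xe0, 0xa2, 0x3d, 0xd2]
t1 = [0xe0, 0xd2, 0xa2, 0x3d]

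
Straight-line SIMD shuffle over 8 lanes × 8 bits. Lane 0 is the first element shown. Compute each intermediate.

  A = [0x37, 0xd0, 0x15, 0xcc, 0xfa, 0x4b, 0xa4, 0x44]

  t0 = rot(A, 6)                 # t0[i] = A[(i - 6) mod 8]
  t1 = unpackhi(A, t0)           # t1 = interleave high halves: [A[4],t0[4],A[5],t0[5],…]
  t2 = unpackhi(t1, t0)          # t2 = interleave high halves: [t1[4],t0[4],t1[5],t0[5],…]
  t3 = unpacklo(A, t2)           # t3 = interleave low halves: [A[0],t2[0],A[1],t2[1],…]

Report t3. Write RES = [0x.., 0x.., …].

t0 = [0x15, 0xcc, 0xfa, 0x4b, 0xa4, 0x44, 0x37, 0xd0]
t1 = [0xfa, 0xa4, 0x4b, 0x44, 0xa4, 0x37, 0x44, 0xd0]
t2 = [0xa4, 0xa4, 0x37, 0x44, 0x44, 0x37, 0xd0, 0xd0]
t3 = [0x37, 0xa4, 0xd0, 0xa4, 0x15, 0x37, 0xcc, 0x44]

RES = [0x37, 0xa4, 0xd0, 0xa4, 0x15, 0x37, 0xcc, 0x44]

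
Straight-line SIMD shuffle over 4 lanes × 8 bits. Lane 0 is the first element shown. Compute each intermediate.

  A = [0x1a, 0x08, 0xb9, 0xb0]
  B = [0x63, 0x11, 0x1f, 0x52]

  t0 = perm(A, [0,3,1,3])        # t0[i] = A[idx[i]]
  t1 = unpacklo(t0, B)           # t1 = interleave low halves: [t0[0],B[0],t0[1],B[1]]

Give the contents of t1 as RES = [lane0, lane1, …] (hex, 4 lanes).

t0 = [0x1a, 0xb0, 0x08, 0xb0]
t1 = [0x1a, 0x63, 0xb0, 0x11]

RES = [ 0x1a  0x63  0xb0  0x11 ]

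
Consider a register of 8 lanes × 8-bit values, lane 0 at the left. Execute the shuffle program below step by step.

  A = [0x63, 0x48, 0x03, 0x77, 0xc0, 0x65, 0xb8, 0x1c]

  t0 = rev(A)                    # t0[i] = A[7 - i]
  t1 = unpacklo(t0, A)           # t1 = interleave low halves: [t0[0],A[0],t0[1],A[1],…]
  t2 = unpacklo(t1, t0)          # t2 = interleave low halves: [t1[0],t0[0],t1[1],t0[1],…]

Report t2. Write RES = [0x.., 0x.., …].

t0 = [0x1c, 0xb8, 0x65, 0xc0, 0x77, 0x03, 0x48, 0x63]
t1 = [0x1c, 0x63, 0xb8, 0x48, 0x65, 0x03, 0xc0, 0x77]
t2 = [0x1c, 0x1c, 0x63, 0xb8, 0xb8, 0x65, 0x48, 0xc0]

RES = [ 0x1c  0x1c  0x63  0xb8  0xb8  0x65  0x48  0xc0 ]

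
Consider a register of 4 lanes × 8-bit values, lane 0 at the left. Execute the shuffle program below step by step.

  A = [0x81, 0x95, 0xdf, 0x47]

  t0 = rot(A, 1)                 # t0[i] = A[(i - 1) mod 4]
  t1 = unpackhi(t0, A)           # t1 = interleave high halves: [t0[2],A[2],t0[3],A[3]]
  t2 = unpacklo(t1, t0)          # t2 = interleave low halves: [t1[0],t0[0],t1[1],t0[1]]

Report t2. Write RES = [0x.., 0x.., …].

RES = [0x95, 0x47, 0xdf, 0x81]

  t0: 47 81 95 df
  t1: 95 df df 47
  t2: 95 47 df 81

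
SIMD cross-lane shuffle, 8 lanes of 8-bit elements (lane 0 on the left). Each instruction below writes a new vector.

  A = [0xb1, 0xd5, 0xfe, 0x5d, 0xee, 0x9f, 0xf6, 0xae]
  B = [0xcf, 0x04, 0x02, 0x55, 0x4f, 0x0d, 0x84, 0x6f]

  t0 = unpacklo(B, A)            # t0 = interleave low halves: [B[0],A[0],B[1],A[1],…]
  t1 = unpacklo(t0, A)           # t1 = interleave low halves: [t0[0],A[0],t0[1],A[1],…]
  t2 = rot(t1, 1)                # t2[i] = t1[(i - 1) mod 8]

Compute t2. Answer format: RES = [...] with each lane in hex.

t0 = [0xcf, 0xb1, 0x04, 0xd5, 0x02, 0xfe, 0x55, 0x5d]
t1 = [0xcf, 0xb1, 0xb1, 0xd5, 0x04, 0xfe, 0xd5, 0x5d]
t2 = [0x5d, 0xcf, 0xb1, 0xb1, 0xd5, 0x04, 0xfe, 0xd5]

RES = [0x5d, 0xcf, 0xb1, 0xb1, 0xd5, 0x04, 0xfe, 0xd5]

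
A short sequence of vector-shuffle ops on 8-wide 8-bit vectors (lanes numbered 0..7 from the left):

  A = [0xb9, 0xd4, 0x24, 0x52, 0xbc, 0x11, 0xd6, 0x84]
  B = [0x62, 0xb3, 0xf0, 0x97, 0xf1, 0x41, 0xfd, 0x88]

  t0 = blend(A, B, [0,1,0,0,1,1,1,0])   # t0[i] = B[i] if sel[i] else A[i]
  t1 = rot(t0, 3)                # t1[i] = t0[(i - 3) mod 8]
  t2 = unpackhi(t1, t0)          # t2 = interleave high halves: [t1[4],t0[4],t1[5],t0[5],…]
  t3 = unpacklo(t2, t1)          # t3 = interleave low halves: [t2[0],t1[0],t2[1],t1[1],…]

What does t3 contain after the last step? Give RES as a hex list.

  t0: b9 b3 24 52 f1 41 fd 84
  t1: 41 fd 84 b9 b3 24 52 f1
  t2: b3 f1 24 41 52 fd f1 84
  t3: b3 41 f1 fd 24 84 41 b9

RES = [0xb3, 0x41, 0xf1, 0xfd, 0x24, 0x84, 0x41, 0xb9]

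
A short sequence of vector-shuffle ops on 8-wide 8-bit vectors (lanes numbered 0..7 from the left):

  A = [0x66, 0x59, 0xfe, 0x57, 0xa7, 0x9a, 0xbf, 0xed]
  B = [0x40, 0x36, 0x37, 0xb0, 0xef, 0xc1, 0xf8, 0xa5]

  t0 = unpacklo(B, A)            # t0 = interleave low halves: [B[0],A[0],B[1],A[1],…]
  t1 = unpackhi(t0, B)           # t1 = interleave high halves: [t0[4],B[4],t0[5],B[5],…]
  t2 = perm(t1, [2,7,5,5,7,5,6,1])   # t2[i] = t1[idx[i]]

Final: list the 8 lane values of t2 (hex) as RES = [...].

RES = [0xfe, 0xa5, 0xf8, 0xf8, 0xa5, 0xf8, 0x57, 0xef]

  t0: 40 66 36 59 37 fe b0 57
  t1: 37 ef fe c1 b0 f8 57 a5
  t2: fe a5 f8 f8 a5 f8 57 ef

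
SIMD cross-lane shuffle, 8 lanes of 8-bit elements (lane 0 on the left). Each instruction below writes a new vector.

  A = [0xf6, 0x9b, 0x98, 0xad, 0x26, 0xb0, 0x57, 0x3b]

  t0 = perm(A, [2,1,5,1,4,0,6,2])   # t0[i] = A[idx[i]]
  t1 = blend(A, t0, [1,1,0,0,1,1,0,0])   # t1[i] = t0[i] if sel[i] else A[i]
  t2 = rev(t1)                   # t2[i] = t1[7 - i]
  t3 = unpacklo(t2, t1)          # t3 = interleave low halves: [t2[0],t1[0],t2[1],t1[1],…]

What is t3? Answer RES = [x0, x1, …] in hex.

RES = [ 0x3b  0x98  0x57  0x9b  0xf6  0x98  0x26  0xad ]

t0 = [0x98, 0x9b, 0xb0, 0x9b, 0x26, 0xf6, 0x57, 0x98]
t1 = [0x98, 0x9b, 0x98, 0xad, 0x26, 0xf6, 0x57, 0x3b]
t2 = [0x3b, 0x57, 0xf6, 0x26, 0xad, 0x98, 0x9b, 0x98]
t3 = [0x3b, 0x98, 0x57, 0x9b, 0xf6, 0x98, 0x26, 0xad]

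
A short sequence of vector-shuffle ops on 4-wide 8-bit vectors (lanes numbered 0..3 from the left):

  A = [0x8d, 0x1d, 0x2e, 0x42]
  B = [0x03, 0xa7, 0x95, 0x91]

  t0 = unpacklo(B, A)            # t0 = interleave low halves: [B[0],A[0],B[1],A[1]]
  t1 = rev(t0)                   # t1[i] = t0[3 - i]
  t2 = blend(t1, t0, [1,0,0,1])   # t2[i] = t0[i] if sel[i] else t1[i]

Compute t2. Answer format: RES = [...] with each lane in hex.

RES = [ 0x03  0xa7  0x8d  0x1d ]

  t0: 03 8d a7 1d
  t1: 1d a7 8d 03
  t2: 03 a7 8d 1d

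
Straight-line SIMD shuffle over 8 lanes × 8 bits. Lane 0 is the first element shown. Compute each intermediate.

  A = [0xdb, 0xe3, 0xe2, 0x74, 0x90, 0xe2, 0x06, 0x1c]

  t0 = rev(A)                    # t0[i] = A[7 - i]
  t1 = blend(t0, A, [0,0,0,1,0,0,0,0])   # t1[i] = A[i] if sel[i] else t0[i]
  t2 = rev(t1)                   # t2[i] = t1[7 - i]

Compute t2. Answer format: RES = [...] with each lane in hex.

RES = [0xdb, 0xe3, 0xe2, 0x74, 0x74, 0xe2, 0x06, 0x1c]

→ t0 |1c|06|e2|90|74|e2|e3|db|
→ t1 |1c|06|e2|74|74|e2|e3|db|
→ t2 |db|e3|e2|74|74|e2|06|1c|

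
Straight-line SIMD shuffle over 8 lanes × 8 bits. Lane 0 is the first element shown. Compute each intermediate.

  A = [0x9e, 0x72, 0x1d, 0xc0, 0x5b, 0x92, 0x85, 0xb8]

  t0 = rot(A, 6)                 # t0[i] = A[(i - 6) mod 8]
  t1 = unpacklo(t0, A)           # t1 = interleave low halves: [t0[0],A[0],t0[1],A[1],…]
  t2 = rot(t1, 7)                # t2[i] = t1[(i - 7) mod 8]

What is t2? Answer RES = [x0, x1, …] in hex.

t0 = [0x1d, 0xc0, 0x5b, 0x92, 0x85, 0xb8, 0x9e, 0x72]
t1 = [0x1d, 0x9e, 0xc0, 0x72, 0x5b, 0x1d, 0x92, 0xc0]
t2 = [0x9e, 0xc0, 0x72, 0x5b, 0x1d, 0x92, 0xc0, 0x1d]

RES = [ 0x9e  0xc0  0x72  0x5b  0x1d  0x92  0xc0  0x1d ]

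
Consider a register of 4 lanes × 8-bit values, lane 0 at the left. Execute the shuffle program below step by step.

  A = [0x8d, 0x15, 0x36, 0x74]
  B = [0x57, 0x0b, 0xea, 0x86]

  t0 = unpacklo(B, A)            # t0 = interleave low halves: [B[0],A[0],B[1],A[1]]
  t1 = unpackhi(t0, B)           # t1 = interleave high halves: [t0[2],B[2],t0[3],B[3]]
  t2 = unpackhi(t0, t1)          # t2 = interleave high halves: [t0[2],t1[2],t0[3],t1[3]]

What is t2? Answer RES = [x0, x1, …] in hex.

RES = [0x0b, 0x15, 0x15, 0x86]

  t0: 57 8d 0b 15
  t1: 0b ea 15 86
  t2: 0b 15 15 86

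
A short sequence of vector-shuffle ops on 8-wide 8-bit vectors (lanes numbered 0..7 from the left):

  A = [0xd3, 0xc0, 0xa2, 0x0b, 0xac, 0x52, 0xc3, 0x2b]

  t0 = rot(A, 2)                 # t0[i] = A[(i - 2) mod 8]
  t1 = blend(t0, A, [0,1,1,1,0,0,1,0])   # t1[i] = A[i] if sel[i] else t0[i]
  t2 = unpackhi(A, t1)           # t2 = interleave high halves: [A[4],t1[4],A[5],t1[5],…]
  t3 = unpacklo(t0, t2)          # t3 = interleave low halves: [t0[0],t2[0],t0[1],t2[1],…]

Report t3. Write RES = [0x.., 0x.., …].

→ t0 |c3|2b|d3|c0|a2|0b|ac|52|
→ t1 |c3|c0|a2|0b|a2|0b|c3|52|
→ t2 |ac|a2|52|0b|c3|c3|2b|52|
→ t3 |c3|ac|2b|a2|d3|52|c0|0b|

RES = [ 0xc3  0xac  0x2b  0xa2  0xd3  0x52  0xc0  0x0b ]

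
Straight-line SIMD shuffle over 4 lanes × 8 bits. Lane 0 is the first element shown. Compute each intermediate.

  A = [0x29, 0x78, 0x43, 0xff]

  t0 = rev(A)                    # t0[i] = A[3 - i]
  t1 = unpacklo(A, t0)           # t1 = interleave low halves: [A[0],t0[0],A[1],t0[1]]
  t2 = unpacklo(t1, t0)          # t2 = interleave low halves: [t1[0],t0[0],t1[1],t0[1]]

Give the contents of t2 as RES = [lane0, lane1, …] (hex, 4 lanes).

RES = [ 0x29  0xff  0xff  0x43 ]

→ t0 |ff|43|78|29|
→ t1 |29|ff|78|43|
→ t2 |29|ff|ff|43|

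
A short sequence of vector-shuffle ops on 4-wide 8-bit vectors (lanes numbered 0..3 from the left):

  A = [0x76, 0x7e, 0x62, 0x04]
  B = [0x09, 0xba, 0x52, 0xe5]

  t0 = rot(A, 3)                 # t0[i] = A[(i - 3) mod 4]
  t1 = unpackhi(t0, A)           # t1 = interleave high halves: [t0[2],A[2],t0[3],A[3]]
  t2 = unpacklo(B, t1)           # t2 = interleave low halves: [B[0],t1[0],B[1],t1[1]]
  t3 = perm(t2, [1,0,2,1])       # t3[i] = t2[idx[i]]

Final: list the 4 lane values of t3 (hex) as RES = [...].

→ t0 |7e|62|04|76|
→ t1 |04|62|76|04|
→ t2 |09|04|ba|62|
→ t3 |04|09|ba|04|

RES = [ 0x04  0x09  0xba  0x04 ]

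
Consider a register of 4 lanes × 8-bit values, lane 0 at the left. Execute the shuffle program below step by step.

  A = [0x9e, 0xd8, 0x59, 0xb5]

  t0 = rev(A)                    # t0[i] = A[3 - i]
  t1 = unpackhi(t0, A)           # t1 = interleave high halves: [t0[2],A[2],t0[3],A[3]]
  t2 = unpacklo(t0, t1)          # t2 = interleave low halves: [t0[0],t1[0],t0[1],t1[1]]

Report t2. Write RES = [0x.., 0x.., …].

RES = [0xb5, 0xd8, 0x59, 0x59]

  t0: b5 59 d8 9e
  t1: d8 59 9e b5
  t2: b5 d8 59 59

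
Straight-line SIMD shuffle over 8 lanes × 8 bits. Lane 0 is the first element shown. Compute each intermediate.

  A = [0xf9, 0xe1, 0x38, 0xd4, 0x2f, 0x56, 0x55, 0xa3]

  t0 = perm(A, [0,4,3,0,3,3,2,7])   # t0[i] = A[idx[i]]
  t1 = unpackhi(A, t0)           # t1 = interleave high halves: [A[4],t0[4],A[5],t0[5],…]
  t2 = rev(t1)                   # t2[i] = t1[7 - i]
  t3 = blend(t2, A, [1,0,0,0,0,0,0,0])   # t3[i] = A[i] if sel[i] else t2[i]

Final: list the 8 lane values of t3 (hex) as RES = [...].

→ t0 |f9|2f|d4|f9|d4|d4|38|a3|
→ t1 |2f|d4|56|d4|55|38|a3|a3|
→ t2 |a3|a3|38|55|d4|56|d4|2f|
→ t3 |f9|a3|38|55|d4|56|d4|2f|

RES = [ 0xf9  0xa3  0x38  0x55  0xd4  0x56  0xd4  0x2f ]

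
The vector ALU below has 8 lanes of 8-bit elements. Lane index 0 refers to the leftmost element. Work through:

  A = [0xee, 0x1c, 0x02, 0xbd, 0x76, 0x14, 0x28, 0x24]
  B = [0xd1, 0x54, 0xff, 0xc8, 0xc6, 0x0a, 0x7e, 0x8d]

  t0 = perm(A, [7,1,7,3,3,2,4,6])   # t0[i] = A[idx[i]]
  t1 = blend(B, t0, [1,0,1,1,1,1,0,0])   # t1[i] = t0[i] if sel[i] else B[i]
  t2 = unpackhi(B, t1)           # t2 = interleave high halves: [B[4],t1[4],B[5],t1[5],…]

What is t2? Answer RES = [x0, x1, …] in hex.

RES = [ 0xc6  0xbd  0x0a  0x02  0x7e  0x7e  0x8d  0x8d ]

→ t0 |24|1c|24|bd|bd|02|76|28|
→ t1 |24|54|24|bd|bd|02|7e|8d|
→ t2 |c6|bd|0a|02|7e|7e|8d|8d|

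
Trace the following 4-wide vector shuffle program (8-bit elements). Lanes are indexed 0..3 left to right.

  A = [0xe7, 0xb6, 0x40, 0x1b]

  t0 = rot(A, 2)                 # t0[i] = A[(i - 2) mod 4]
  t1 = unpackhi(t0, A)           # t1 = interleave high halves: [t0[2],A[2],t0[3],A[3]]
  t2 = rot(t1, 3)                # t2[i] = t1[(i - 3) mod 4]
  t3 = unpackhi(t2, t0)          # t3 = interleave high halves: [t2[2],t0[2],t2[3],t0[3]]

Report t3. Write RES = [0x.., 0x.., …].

RES = [0x1b, 0xe7, 0xe7, 0xb6]

→ t0 |40|1b|e7|b6|
→ t1 |e7|40|b6|1b|
→ t2 |40|b6|1b|e7|
→ t3 |1b|e7|e7|b6|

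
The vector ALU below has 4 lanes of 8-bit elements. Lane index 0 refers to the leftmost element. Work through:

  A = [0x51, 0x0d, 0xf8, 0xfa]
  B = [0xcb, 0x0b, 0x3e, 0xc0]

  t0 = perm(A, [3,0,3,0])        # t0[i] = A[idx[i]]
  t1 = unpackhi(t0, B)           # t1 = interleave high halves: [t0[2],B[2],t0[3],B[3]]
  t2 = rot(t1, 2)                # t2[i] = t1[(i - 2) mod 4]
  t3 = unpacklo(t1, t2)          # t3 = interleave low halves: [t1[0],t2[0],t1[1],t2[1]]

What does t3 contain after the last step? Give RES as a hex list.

  t0: fa 51 fa 51
  t1: fa 3e 51 c0
  t2: 51 c0 fa 3e
  t3: fa 51 3e c0

RES = [0xfa, 0x51, 0x3e, 0xc0]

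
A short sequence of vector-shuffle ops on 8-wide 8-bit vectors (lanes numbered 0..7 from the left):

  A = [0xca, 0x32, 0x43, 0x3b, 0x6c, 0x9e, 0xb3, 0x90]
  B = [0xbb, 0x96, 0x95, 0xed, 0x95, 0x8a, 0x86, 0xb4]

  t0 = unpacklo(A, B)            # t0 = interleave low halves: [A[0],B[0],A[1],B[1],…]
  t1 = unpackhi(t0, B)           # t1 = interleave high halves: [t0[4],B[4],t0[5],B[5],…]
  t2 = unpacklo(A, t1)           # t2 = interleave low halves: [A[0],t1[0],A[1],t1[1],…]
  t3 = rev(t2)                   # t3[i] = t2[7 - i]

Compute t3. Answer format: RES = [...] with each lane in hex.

RES = [ 0x8a  0x3b  0x95  0x43  0x95  0x32  0x43  0xca ]

  t0: ca bb 32 96 43 95 3b ed
  t1: 43 95 95 8a 3b 86 ed b4
  t2: ca 43 32 95 43 95 3b 8a
  t3: 8a 3b 95 43 95 32 43 ca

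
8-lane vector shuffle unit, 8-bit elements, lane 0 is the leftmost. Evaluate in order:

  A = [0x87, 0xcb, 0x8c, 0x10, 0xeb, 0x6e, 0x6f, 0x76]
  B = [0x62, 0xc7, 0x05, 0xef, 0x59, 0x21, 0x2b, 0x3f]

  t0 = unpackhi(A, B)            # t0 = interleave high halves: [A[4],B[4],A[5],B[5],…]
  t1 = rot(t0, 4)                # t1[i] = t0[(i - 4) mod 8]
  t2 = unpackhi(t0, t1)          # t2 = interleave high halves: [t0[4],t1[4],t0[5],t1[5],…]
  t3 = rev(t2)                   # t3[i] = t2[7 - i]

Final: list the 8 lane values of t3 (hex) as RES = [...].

RES = [0x21, 0x3f, 0x6e, 0x76, 0x59, 0x2b, 0xeb, 0x6f]

t0 = [0xeb, 0x59, 0x6e, 0x21, 0x6f, 0x2b, 0x76, 0x3f]
t1 = [0x6f, 0x2b, 0x76, 0x3f, 0xeb, 0x59, 0x6e, 0x21]
t2 = [0x6f, 0xeb, 0x2b, 0x59, 0x76, 0x6e, 0x3f, 0x21]
t3 = [0x21, 0x3f, 0x6e, 0x76, 0x59, 0x2b, 0xeb, 0x6f]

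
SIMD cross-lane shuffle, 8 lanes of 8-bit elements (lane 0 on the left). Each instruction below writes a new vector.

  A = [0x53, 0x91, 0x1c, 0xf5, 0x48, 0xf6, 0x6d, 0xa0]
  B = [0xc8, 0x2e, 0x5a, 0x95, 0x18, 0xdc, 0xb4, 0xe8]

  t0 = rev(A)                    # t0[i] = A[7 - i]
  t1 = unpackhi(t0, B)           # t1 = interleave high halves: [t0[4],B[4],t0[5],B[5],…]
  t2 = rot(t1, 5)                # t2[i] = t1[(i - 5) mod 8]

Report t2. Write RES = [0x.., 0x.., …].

  t0: a0 6d f6 48 f5 1c 91 53
  t1: f5 18 1c dc 91 b4 53 e8
  t2: dc 91 b4 53 e8 f5 18 1c

RES = [ 0xdc  0x91  0xb4  0x53  0xe8  0xf5  0x18  0x1c ]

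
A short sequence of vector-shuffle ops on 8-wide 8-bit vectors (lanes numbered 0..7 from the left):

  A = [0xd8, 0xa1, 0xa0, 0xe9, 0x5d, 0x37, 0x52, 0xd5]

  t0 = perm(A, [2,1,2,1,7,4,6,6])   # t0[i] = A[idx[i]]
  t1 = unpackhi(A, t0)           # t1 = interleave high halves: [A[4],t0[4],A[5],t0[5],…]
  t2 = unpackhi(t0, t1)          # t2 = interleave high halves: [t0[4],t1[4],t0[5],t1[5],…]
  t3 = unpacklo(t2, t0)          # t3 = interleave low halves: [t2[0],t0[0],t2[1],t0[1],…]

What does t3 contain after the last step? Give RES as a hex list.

t0 = [0xa0, 0xa1, 0xa0, 0xa1, 0xd5, 0x5d, 0x52, 0x52]
t1 = [0x5d, 0xd5, 0x37, 0x5d, 0x52, 0x52, 0xd5, 0x52]
t2 = [0xd5, 0x52, 0x5d, 0x52, 0x52, 0xd5, 0x52, 0x52]
t3 = [0xd5, 0xa0, 0x52, 0xa1, 0x5d, 0xa0, 0x52, 0xa1]

RES = [ 0xd5  0xa0  0x52  0xa1  0x5d  0xa0  0x52  0xa1 ]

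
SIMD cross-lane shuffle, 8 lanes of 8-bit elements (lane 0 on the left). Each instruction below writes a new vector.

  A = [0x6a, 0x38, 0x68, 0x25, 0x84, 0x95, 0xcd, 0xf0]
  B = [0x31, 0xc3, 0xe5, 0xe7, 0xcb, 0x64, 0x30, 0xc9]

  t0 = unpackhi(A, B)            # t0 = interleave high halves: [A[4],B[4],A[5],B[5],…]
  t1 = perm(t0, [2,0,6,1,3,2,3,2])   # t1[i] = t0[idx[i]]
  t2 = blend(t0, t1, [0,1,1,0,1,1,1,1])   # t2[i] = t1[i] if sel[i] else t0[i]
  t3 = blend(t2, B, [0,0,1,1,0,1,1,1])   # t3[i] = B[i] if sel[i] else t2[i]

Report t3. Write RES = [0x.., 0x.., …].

t0 = [0x84, 0xcb, 0x95, 0x64, 0xcd, 0x30, 0xf0, 0xc9]
t1 = [0x95, 0x84, 0xf0, 0xcb, 0x64, 0x95, 0x64, 0x95]
t2 = [0x84, 0x84, 0xf0, 0x64, 0x64, 0x95, 0x64, 0x95]
t3 = [0x84, 0x84, 0xe5, 0xe7, 0x64, 0x64, 0x30, 0xc9]

RES = [ 0x84  0x84  0xe5  0xe7  0x64  0x64  0x30  0xc9 ]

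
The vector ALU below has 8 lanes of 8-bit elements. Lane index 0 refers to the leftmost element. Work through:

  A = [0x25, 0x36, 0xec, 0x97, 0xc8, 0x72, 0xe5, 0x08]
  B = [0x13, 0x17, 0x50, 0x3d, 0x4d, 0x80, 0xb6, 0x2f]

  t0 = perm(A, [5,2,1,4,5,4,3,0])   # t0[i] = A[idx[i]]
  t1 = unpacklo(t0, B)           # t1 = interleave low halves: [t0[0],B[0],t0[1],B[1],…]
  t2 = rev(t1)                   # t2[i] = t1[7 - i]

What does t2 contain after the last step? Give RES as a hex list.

→ t0 |72|ec|36|c8|72|c8|97|25|
→ t1 |72|13|ec|17|36|50|c8|3d|
→ t2 |3d|c8|50|36|17|ec|13|72|

RES = [ 0x3d  0xc8  0x50  0x36  0x17  0xec  0x13  0x72 ]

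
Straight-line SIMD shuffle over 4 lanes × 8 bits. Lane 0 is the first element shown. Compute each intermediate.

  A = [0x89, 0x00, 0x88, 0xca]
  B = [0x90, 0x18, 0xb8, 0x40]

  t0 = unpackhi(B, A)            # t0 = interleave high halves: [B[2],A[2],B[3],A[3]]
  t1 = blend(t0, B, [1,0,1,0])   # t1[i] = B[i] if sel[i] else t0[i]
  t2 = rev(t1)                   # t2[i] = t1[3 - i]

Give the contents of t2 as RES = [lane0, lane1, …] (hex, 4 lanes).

RES = [ 0xca  0xb8  0x88  0x90 ]

t0 = [0xb8, 0x88, 0x40, 0xca]
t1 = [0x90, 0x88, 0xb8, 0xca]
t2 = [0xca, 0xb8, 0x88, 0x90]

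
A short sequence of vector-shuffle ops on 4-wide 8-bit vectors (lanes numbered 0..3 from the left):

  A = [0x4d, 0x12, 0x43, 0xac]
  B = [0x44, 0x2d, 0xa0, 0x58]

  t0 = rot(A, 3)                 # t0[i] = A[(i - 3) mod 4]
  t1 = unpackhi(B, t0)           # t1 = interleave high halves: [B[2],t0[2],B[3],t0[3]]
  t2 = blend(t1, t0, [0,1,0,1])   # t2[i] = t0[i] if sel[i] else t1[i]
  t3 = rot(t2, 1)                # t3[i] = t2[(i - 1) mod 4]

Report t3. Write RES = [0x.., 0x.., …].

RES = [0x4d, 0xa0, 0x43, 0x58]

→ t0 |12|43|ac|4d|
→ t1 |a0|ac|58|4d|
→ t2 |a0|43|58|4d|
→ t3 |4d|a0|43|58|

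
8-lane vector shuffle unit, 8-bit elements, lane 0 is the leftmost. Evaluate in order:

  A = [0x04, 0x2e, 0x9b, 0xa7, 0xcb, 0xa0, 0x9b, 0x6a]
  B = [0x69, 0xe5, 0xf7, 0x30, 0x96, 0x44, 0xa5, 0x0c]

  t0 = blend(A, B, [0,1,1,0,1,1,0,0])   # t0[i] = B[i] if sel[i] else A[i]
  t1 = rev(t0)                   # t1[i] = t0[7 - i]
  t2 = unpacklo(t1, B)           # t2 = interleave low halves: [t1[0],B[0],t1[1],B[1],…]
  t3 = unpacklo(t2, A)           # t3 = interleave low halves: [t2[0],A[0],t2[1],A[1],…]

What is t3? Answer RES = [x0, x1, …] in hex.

RES = [0x6a, 0x04, 0x69, 0x2e, 0x9b, 0x9b, 0xe5, 0xa7]

t0 = [0x04, 0xe5, 0xf7, 0xa7, 0x96, 0x44, 0x9b, 0x6a]
t1 = [0x6a, 0x9b, 0x44, 0x96, 0xa7, 0xf7, 0xe5, 0x04]
t2 = [0x6a, 0x69, 0x9b, 0xe5, 0x44, 0xf7, 0x96, 0x30]
t3 = [0x6a, 0x04, 0x69, 0x2e, 0x9b, 0x9b, 0xe5, 0xa7]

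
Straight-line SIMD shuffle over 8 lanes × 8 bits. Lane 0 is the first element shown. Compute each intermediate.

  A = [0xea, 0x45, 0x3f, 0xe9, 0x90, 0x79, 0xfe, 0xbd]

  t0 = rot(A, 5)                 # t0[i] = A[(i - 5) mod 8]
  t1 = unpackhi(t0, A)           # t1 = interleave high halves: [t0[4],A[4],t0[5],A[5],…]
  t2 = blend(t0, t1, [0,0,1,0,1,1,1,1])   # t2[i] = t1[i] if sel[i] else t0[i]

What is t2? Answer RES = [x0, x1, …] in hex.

→ t0 |e9|90|79|fe|bd|ea|45|3f|
→ t1 |bd|90|ea|79|45|fe|3f|bd|
→ t2 |e9|90|ea|fe|45|fe|3f|bd|

RES = [0xe9, 0x90, 0xea, 0xfe, 0x45, 0xfe, 0x3f, 0xbd]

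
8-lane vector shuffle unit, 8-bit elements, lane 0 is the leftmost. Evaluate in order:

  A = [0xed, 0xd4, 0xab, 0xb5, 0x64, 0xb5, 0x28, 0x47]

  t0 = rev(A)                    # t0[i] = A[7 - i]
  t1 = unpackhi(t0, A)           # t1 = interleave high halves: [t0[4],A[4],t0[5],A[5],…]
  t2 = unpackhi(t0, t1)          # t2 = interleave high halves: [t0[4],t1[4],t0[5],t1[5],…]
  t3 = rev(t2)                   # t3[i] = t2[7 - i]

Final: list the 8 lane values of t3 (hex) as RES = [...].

RES = [ 0x47  0xed  0xed  0xd4  0x28  0xab  0xd4  0xb5 ]

→ t0 |47|28|b5|64|b5|ab|d4|ed|
→ t1 |b5|64|ab|b5|d4|28|ed|47|
→ t2 |b5|d4|ab|28|d4|ed|ed|47|
→ t3 |47|ed|ed|d4|28|ab|d4|b5|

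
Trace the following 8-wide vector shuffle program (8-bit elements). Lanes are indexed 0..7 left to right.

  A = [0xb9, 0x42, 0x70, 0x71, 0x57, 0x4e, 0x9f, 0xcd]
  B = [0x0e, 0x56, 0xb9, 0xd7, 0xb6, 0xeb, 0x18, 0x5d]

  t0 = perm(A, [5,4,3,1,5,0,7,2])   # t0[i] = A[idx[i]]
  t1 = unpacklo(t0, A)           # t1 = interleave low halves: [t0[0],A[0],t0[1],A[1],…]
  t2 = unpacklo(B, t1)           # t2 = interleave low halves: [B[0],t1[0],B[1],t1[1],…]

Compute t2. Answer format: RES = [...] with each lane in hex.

RES = [ 0x0e  0x4e  0x56  0xb9  0xb9  0x57  0xd7  0x42 ]

→ t0 |4e|57|71|42|4e|b9|cd|70|
→ t1 |4e|b9|57|42|71|70|42|71|
→ t2 |0e|4e|56|b9|b9|57|d7|42|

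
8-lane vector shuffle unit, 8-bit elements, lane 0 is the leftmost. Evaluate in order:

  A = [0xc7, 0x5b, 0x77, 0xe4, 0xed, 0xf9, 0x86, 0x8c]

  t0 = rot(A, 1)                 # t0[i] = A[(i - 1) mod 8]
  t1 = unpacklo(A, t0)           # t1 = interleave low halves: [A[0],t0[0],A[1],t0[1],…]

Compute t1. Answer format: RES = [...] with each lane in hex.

→ t0 |8c|c7|5b|77|e4|ed|f9|86|
→ t1 |c7|8c|5b|c7|77|5b|e4|77|

RES = [0xc7, 0x8c, 0x5b, 0xc7, 0x77, 0x5b, 0xe4, 0x77]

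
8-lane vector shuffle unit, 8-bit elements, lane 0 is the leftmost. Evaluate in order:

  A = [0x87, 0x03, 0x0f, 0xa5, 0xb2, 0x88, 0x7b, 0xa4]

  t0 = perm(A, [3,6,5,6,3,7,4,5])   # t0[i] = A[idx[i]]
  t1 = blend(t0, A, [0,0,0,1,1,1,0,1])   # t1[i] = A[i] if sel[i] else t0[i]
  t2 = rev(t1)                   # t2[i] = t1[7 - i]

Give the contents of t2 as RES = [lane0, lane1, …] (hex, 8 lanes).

RES = [0xa4, 0xb2, 0x88, 0xb2, 0xa5, 0x88, 0x7b, 0xa5]

t0 = [0xa5, 0x7b, 0x88, 0x7b, 0xa5, 0xa4, 0xb2, 0x88]
t1 = [0xa5, 0x7b, 0x88, 0xa5, 0xb2, 0x88, 0xb2, 0xa4]
t2 = [0xa4, 0xb2, 0x88, 0xb2, 0xa5, 0x88, 0x7b, 0xa5]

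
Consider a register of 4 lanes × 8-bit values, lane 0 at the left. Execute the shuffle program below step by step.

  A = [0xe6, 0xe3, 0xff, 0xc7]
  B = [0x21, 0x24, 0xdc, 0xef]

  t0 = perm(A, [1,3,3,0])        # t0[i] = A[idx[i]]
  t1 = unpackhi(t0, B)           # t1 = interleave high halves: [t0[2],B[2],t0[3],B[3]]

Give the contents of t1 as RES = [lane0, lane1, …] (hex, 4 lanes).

→ t0 |e3|c7|c7|e6|
→ t1 |c7|dc|e6|ef|

RES = [0xc7, 0xdc, 0xe6, 0xef]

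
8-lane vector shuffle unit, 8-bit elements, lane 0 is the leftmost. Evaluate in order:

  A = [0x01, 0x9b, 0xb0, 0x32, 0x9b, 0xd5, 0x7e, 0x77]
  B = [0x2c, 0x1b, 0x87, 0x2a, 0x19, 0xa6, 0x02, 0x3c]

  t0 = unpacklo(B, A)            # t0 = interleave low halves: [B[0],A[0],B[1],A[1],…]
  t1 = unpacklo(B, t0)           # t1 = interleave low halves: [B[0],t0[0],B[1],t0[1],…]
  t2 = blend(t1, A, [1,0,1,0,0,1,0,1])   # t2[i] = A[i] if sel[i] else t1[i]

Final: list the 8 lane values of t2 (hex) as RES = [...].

RES = [0x01, 0x2c, 0xb0, 0x01, 0x87, 0xd5, 0x2a, 0x77]

t0 = [0x2c, 0x01, 0x1b, 0x9b, 0x87, 0xb0, 0x2a, 0x32]
t1 = [0x2c, 0x2c, 0x1b, 0x01, 0x87, 0x1b, 0x2a, 0x9b]
t2 = [0x01, 0x2c, 0xb0, 0x01, 0x87, 0xd5, 0x2a, 0x77]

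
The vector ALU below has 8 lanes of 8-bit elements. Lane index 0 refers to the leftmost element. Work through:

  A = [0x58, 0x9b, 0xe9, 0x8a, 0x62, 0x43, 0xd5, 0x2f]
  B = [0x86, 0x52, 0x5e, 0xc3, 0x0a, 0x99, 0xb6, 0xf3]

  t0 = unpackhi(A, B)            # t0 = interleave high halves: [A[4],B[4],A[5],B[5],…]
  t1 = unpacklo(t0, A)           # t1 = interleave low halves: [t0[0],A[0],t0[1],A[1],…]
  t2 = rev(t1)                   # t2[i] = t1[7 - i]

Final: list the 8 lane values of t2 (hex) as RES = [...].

→ t0 |62|0a|43|99|d5|b6|2f|f3|
→ t1 |62|58|0a|9b|43|e9|99|8a|
→ t2 |8a|99|e9|43|9b|0a|58|62|

RES = [0x8a, 0x99, 0xe9, 0x43, 0x9b, 0x0a, 0x58, 0x62]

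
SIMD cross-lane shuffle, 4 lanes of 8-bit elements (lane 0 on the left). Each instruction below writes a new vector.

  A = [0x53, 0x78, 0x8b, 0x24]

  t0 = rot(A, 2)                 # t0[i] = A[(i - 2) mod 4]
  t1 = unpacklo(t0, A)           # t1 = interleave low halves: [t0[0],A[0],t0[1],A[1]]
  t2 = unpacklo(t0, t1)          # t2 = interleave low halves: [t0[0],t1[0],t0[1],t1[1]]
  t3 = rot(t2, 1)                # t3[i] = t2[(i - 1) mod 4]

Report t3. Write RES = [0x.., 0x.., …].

→ t0 |8b|24|53|78|
→ t1 |8b|53|24|78|
→ t2 |8b|8b|24|53|
→ t3 |53|8b|8b|24|

RES = [0x53, 0x8b, 0x8b, 0x24]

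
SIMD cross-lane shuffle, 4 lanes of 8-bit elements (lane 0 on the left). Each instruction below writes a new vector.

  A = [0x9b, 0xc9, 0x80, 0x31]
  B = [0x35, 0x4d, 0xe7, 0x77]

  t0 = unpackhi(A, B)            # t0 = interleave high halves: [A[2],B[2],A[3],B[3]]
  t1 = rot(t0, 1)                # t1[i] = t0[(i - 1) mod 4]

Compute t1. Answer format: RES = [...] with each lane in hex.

  t0: 80 e7 31 77
  t1: 77 80 e7 31

RES = [ 0x77  0x80  0xe7  0x31 ]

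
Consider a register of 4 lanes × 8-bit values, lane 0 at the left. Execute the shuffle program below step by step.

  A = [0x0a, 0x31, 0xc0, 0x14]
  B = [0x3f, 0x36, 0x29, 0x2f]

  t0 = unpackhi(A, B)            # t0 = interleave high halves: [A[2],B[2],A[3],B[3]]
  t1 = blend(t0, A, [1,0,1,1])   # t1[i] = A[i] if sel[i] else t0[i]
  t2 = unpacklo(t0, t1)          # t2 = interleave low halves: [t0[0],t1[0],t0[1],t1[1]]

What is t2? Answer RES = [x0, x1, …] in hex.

  t0: c0 29 14 2f
  t1: 0a 29 c0 14
  t2: c0 0a 29 29

RES = [0xc0, 0x0a, 0x29, 0x29]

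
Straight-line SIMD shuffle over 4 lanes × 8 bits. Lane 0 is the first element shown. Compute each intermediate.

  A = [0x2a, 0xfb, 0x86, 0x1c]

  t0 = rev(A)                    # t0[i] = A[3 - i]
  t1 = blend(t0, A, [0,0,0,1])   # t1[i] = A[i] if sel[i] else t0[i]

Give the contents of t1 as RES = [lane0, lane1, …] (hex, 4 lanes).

  t0: 1c 86 fb 2a
  t1: 1c 86 fb 1c

RES = [ 0x1c  0x86  0xfb  0x1c ]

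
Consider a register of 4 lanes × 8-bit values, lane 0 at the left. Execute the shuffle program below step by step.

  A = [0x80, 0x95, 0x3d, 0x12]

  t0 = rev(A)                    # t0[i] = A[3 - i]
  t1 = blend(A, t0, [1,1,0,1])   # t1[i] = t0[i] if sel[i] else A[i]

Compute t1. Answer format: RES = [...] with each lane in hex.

t0 = [0x12, 0x3d, 0x95, 0x80]
t1 = [0x12, 0x3d, 0x3d, 0x80]

RES = [ 0x12  0x3d  0x3d  0x80 ]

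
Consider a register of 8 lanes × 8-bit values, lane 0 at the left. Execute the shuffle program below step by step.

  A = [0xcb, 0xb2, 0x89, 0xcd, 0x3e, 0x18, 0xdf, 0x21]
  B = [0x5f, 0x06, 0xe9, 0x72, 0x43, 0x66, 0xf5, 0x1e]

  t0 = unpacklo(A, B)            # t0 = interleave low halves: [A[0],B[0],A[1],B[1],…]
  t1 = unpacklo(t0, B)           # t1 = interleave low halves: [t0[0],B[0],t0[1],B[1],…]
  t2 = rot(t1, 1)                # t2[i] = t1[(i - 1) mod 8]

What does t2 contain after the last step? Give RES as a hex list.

  t0: cb 5f b2 06 89 e9 cd 72
  t1: cb 5f 5f 06 b2 e9 06 72
  t2: 72 cb 5f 5f 06 b2 e9 06

RES = [ 0x72  0xcb  0x5f  0x5f  0x06  0xb2  0xe9  0x06 ]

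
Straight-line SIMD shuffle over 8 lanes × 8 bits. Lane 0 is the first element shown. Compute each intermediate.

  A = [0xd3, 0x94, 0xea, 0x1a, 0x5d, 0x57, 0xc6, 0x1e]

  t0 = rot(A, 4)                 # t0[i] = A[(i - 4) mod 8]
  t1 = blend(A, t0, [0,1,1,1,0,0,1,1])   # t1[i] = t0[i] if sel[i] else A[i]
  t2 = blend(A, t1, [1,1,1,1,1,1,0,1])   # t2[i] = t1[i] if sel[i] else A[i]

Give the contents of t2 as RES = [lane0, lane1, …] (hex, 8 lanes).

t0 = [0x5d, 0x57, 0xc6, 0x1e, 0xd3, 0x94, 0xea, 0x1a]
t1 = [0xd3, 0x57, 0xc6, 0x1e, 0x5d, 0x57, 0xea, 0x1a]
t2 = [0xd3, 0x57, 0xc6, 0x1e, 0x5d, 0x57, 0xc6, 0x1a]

RES = [0xd3, 0x57, 0xc6, 0x1e, 0x5d, 0x57, 0xc6, 0x1a]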